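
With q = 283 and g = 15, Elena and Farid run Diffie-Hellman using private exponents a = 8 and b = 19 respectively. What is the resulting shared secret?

4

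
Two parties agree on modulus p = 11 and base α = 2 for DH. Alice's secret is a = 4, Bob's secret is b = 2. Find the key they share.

3

Bob sends B = α^b mod p = 2^2 mod 11.
2^1 ≡ 2 (mod 11)
2^2 = (2^1)^2 ≡ 2^2 = 4 ≡ 4 (mod 11)
So B = 4. Alice then computes K = B^a mod p = 4^4 mod 11.
4^1 ≡ 4 (mod 11)
4^2 = (4^1)^2 ≡ 4^2 = 16 ≡ 5 (mod 11)
4^4 = (4^2)^2 ≡ 5^2 = 25 ≡ 3 (mod 11)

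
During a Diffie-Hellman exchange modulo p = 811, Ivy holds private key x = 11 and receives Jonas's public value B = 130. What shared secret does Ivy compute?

680

Shared key K = 130^11 mod 811.
130^1 ≡ 130 (mod 811)
130^2 = (130^1)^2 ≡ 130^2 = 16900 ≡ 680 (mod 811)
130^4 = (130^2)^2 ≡ 680^2 = 462400 ≡ 130 (mod 811)
130^8 = (130^4)^2 ≡ 130^2 = 16900 ≡ 680 (mod 811)
130^11 = 130^8 · 130^2 · 130^1 ≡ 680 · 680 · 130 ≡ 680 (mod 811).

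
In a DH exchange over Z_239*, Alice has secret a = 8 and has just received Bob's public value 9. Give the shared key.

192

Shared key K = 9^8 mod 239.
9^1 ≡ 9 (mod 239)
9^2 = (9^1)^2 ≡ 9^2 = 81 ≡ 81 (mod 239)
9^4 = (9^2)^2 ≡ 81^2 = 6561 ≡ 108 (mod 239)
9^8 = (9^4)^2 ≡ 108^2 = 11664 ≡ 192 (mod 239)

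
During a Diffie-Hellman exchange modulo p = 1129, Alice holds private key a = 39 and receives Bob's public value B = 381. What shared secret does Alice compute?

Shared key K = 381^39 mod 1129.
381^1 ≡ 381 (mod 1129)
381^2 = (381^1)^2 ≡ 381^2 = 145161 ≡ 649 (mod 1129)
381^4 = (381^2)^2 ≡ 649^2 = 421201 ≡ 84 (mod 1129)
381^8 = (381^4)^2 ≡ 84^2 = 7056 ≡ 282 (mod 1129)
381^16 = (381^8)^2 ≡ 282^2 = 79524 ≡ 494 (mod 1129)
381^32 = (381^16)^2 ≡ 494^2 = 244036 ≡ 172 (mod 1129)
381^39 = 381^32 · 381^4 · 381^2 · 381^1 ≡ 172 · 84 · 649 · 381 ≡ 394 (mod 1129).

394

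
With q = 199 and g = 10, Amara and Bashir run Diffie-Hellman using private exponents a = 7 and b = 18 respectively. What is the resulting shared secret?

Bashir sends B = g^b mod q = 10^18 mod 199.
10^1 ≡ 10 (mod 199)
10^2 = (10^1)^2 ≡ 10^2 = 100 ≡ 100 (mod 199)
10^4 = (10^2)^2 ≡ 100^2 = 10000 ≡ 50 (mod 199)
10^8 = (10^4)^2 ≡ 50^2 = 2500 ≡ 112 (mod 199)
10^16 = (10^8)^2 ≡ 112^2 = 12544 ≡ 7 (mod 199)
10^18 = 10^16 · 10^2 ≡ 7 · 100 ≡ 103 (mod 199).
So B = 103. Amara then computes K = B^a mod q = 103^7 mod 199.
103^1 ≡ 103 (mod 199)
103^2 = (103^1)^2 ≡ 103^2 = 10609 ≡ 62 (mod 199)
103^4 = (103^2)^2 ≡ 62^2 = 3844 ≡ 63 (mod 199)
103^7 = 103^4 · 103^2 · 103^1 ≡ 63 · 62 · 103 ≡ 139 (mod 199).

139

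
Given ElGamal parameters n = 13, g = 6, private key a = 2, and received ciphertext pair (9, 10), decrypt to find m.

12

Shared mask s = c₁^a mod n = 9^2 mod 13.
9^1 ≡ 9 (mod 13)
9^2 = (9^1)^2 ≡ 9^2 = 81 ≡ 3 (mod 13)
So s = 3; s⁻¹ ≡ 9 (mod 13).
m = c₂ · s⁻¹ mod 13 = 10 · 9 mod 13 = 12.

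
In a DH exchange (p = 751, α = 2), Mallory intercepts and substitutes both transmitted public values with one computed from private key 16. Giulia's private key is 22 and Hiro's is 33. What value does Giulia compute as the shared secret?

109

Giulia receives Mallory's public value M = 2^16 mod 751 instead of the honest one.
2^1 ≡ 2 (mod 751)
2^2 = (2^1)^2 ≡ 2^2 = 4 ≡ 4 (mod 751)
2^4 = (2^2)^2 ≡ 4^2 = 16 ≡ 16 (mod 751)
2^8 = (2^4)^2 ≡ 16^2 = 256 ≡ 256 (mod 751)
2^16 = (2^8)^2 ≡ 256^2 = 65536 ≡ 199 (mod 751)
So M = 199. Giulia computes K = M^22 mod 751.
199^1 ≡ 199 (mod 751)
199^2 = (199^1)^2 ≡ 199^2 = 39601 ≡ 549 (mod 751)
199^4 = (199^2)^2 ≡ 549^2 = 301401 ≡ 250 (mod 751)
199^8 = (199^4)^2 ≡ 250^2 = 62500 ≡ 167 (mod 751)
199^16 = (199^8)^2 ≡ 167^2 = 27889 ≡ 102 (mod 751)
199^22 = 199^16 · 199^4 · 199^2 ≡ 102 · 250 · 549 ≡ 109 (mod 751).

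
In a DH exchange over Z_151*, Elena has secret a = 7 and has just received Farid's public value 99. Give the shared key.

144

Shared key K = 99^7 mod 151.
99^1 ≡ 99 (mod 151)
99^2 = (99^1)^2 ≡ 99^2 = 9801 ≡ 137 (mod 151)
99^4 = (99^2)^2 ≡ 137^2 = 18769 ≡ 45 (mod 151)
99^7 = 99^4 · 99^2 · 99^1 ≡ 45 · 137 · 99 ≡ 144 (mod 151).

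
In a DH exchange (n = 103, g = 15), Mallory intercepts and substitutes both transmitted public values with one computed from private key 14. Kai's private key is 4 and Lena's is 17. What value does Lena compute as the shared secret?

56

Lena receives Mallory's public value M = 15^14 mod 103 instead of the honest one.
15^1 ≡ 15 (mod 103)
15^2 = (15^1)^2 ≡ 15^2 = 225 ≡ 19 (mod 103)
15^4 = (15^2)^2 ≡ 19^2 = 361 ≡ 52 (mod 103)
15^8 = (15^4)^2 ≡ 52^2 = 2704 ≡ 26 (mod 103)
15^14 = 15^8 · 15^4 · 15^2 ≡ 26 · 52 · 19 ≡ 41 (mod 103).
So M = 41. Lena computes K = M^17 mod 103.
41^1 ≡ 41 (mod 103)
41^2 = (41^1)^2 ≡ 41^2 = 1681 ≡ 33 (mod 103)
41^4 = (41^2)^2 ≡ 33^2 = 1089 ≡ 59 (mod 103)
41^8 = (41^4)^2 ≡ 59^2 = 3481 ≡ 82 (mod 103)
41^16 = (41^8)^2 ≡ 82^2 = 6724 ≡ 29 (mod 103)
41^17 = 41^16 · 41^1 ≡ 29 · 41 ≡ 56 (mod 103).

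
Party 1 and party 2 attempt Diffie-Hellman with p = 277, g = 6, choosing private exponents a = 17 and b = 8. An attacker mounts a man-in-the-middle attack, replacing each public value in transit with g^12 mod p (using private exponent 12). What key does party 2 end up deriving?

Party 2 receives an attacker's public value M = 6^12 mod 277 instead of the honest one.
6^1 ≡ 6 (mod 277)
6^2 = (6^1)^2 ≡ 6^2 = 36 ≡ 36 (mod 277)
6^4 = (6^2)^2 ≡ 36^2 = 1296 ≡ 188 (mod 277)
6^8 = (6^4)^2 ≡ 188^2 = 35344 ≡ 165 (mod 277)
6^12 = 6^8 · 6^4 ≡ 165 · 188 ≡ 273 (mod 277).
So M = 273. Party 2 computes K = M^8 mod 277.
273^1 ≡ 273 (mod 277)
273^2 = (273^1)^2 ≡ 273^2 = 74529 ≡ 16 (mod 277)
273^4 = (273^2)^2 ≡ 16^2 = 256 ≡ 256 (mod 277)
273^8 = (273^4)^2 ≡ 256^2 = 65536 ≡ 164 (mod 277)

164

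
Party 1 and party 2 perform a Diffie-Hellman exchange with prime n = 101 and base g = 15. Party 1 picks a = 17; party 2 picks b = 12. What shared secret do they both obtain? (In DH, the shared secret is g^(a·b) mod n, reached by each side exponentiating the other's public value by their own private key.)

24

Party 1 sends A = g^a mod n = 15^17 mod 101.
15^1 ≡ 15 (mod 101)
15^2 = (15^1)^2 ≡ 15^2 = 225 ≡ 23 (mod 101)
15^4 = (15^2)^2 ≡ 23^2 = 529 ≡ 24 (mod 101)
15^8 = (15^4)^2 ≡ 24^2 = 576 ≡ 71 (mod 101)
15^16 = (15^8)^2 ≡ 71^2 = 5041 ≡ 92 (mod 101)
15^17 = 15^16 · 15^1 ≡ 92 · 15 ≡ 67 (mod 101).
So A = 67. Party 2 then computes K = A^b mod n = 67^12 mod 101.
67^1 ≡ 67 (mod 101)
67^2 = (67^1)^2 ≡ 67^2 = 4489 ≡ 45 (mod 101)
67^4 = (67^2)^2 ≡ 45^2 = 2025 ≡ 5 (mod 101)
67^8 = (67^4)^2 ≡ 5^2 = 25 ≡ 25 (mod 101)
67^12 = 67^8 · 67^4 ≡ 25 · 5 ≡ 24 (mod 101).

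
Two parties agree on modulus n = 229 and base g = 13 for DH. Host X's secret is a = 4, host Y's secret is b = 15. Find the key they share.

104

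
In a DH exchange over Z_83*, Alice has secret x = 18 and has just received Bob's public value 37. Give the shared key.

Shared key K = 37^18 mod 83.
37^1 ≡ 37 (mod 83)
37^2 = (37^1)^2 ≡ 37^2 = 1369 ≡ 41 (mod 83)
37^4 = (37^2)^2 ≡ 41^2 = 1681 ≡ 21 (mod 83)
37^8 = (37^4)^2 ≡ 21^2 = 441 ≡ 26 (mod 83)
37^16 = (37^8)^2 ≡ 26^2 = 676 ≡ 12 (mod 83)
37^18 = 37^16 · 37^2 ≡ 12 · 41 ≡ 77 (mod 83).

77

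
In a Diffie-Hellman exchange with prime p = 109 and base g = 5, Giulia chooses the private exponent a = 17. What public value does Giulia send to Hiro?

Public value = 5^17 mod 109.
5^1 ≡ 5 (mod 109)
5^2 = (5^1)^2 ≡ 5^2 = 25 ≡ 25 (mod 109)
5^4 = (5^2)^2 ≡ 25^2 = 625 ≡ 80 (mod 109)
5^8 = (5^4)^2 ≡ 80^2 = 6400 ≡ 78 (mod 109)
5^16 = (5^8)^2 ≡ 78^2 = 6084 ≡ 89 (mod 109)
5^17 = 5^16 · 5^1 ≡ 89 · 5 ≡ 9 (mod 109).

9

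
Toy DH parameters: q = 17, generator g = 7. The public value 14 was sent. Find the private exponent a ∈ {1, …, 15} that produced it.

Try successive powers of 7 modulo 17:
7^1 ≡ 7
7^2 ≡ 15
7^3 ≡ 3
7^4 ≡ 4
7^5 ≡ 11
7^6 ≡ 9
7^7 ≡ 12
7^8 ≡ 16
7^9 ≡ 10
7^10 ≡ 2
7^11 ≡ 14
Found: a = 11.

11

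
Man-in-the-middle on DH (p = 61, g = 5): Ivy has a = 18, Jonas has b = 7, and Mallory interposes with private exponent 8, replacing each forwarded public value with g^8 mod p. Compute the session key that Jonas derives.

Jonas receives Mallory's public value M = 5^8 mod 61 instead of the honest one.
5^1 ≡ 5 (mod 61)
5^2 = (5^1)^2 ≡ 5^2 = 25 ≡ 25 (mod 61)
5^4 = (5^2)^2 ≡ 25^2 = 625 ≡ 15 (mod 61)
5^8 = (5^4)^2 ≡ 15^2 = 225 ≡ 42 (mod 61)
So M = 42. Jonas computes K = M^7 mod 61.
42^1 ≡ 42 (mod 61)
42^2 = (42^1)^2 ≡ 42^2 = 1764 ≡ 56 (mod 61)
42^4 = (42^2)^2 ≡ 56^2 = 3136 ≡ 25 (mod 61)
42^7 = 42^4 · 42^2 · 42^1 ≡ 25 · 56 · 42 ≡ 57 (mod 61).

57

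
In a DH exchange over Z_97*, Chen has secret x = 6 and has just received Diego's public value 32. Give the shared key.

Shared key K = 32^6 mod 97.
32^1 ≡ 32 (mod 97)
32^2 = (32^1)^2 ≡ 32^2 = 1024 ≡ 54 (mod 97)
32^4 = (32^2)^2 ≡ 54^2 = 2916 ≡ 6 (mod 97)
32^6 = 32^4 · 32^2 ≡ 6 · 54 ≡ 33 (mod 97).

33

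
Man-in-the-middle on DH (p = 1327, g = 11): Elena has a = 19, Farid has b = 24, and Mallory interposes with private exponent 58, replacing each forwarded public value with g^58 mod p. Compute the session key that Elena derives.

Elena receives Mallory's public value M = 11^58 mod 1327 instead of the honest one.
11^1 ≡ 11 (mod 1327)
11^2 = (11^1)^2 ≡ 11^2 = 121 ≡ 121 (mod 1327)
11^4 = (11^2)^2 ≡ 121^2 = 14641 ≡ 44 (mod 1327)
11^8 = (11^4)^2 ≡ 44^2 = 1936 ≡ 609 (mod 1327)
11^16 = (11^8)^2 ≡ 609^2 = 370881 ≡ 648 (mod 1327)
11^32 = (11^16)^2 ≡ 648^2 = 419904 ≡ 572 (mod 1327)
11^58 = 11^32 · 11^16 · 11^8 · 11^2 ≡ 572 · 648 · 609 · 121 ≡ 544 (mod 1327).
So M = 544. Elena computes K = M^19 mod 1327.
544^1 ≡ 544 (mod 1327)
544^2 = (544^1)^2 ≡ 544^2 = 295936 ≡ 15 (mod 1327)
544^4 = (544^2)^2 ≡ 15^2 = 225 ≡ 225 (mod 1327)
544^8 = (544^4)^2 ≡ 225^2 = 50625 ≡ 199 (mod 1327)
544^16 = (544^8)^2 ≡ 199^2 = 39601 ≡ 1118 (mod 1327)
544^19 = 544^16 · 544^2 · 544^1 ≡ 1118 · 15 · 544 ≡ 1082 (mod 1327).

1082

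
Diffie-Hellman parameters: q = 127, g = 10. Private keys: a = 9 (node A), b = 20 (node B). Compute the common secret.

4

Node A sends A = g^a mod q = 10^9 mod 127.
10^1 ≡ 10 (mod 127)
10^2 = (10^1)^2 ≡ 10^2 = 100 ≡ 100 (mod 127)
10^4 = (10^2)^2 ≡ 100^2 = 10000 ≡ 94 (mod 127)
10^8 = (10^4)^2 ≡ 94^2 = 8836 ≡ 73 (mod 127)
10^9 = 10^8 · 10^1 ≡ 73 · 10 ≡ 95 (mod 127).
So A = 95. Node B then computes K = A^b mod q = 95^20 mod 127.
95^1 ≡ 95 (mod 127)
95^2 = (95^1)^2 ≡ 95^2 = 9025 ≡ 8 (mod 127)
95^4 = (95^2)^2 ≡ 8^2 = 64 ≡ 64 (mod 127)
95^8 = (95^4)^2 ≡ 64^2 = 4096 ≡ 32 (mod 127)
95^16 = (95^8)^2 ≡ 32^2 = 1024 ≡ 8 (mod 127)
95^20 = 95^16 · 95^4 ≡ 8 · 64 ≡ 4 (mod 127).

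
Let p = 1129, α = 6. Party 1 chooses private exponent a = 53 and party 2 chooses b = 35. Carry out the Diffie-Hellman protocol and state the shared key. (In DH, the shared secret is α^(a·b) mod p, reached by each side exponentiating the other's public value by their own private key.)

339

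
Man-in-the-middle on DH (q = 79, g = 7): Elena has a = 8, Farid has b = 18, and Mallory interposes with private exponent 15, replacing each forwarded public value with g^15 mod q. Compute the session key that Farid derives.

Farid receives Mallory's public value M = 7^15 mod 79 instead of the honest one.
7^1 ≡ 7 (mod 79)
7^2 = (7^1)^2 ≡ 7^2 = 49 ≡ 49 (mod 79)
7^4 = (7^2)^2 ≡ 49^2 = 2401 ≡ 31 (mod 79)
7^8 = (7^4)^2 ≡ 31^2 = 961 ≡ 13 (mod 79)
7^15 = 7^8 · 7^4 · 7^2 · 7^1 ≡ 13 · 31 · 49 · 7 ≡ 58 (mod 79).
So M = 58. Farid computes K = M^18 mod 79.
58^1 ≡ 58 (mod 79)
58^2 = (58^1)^2 ≡ 58^2 = 3364 ≡ 46 (mod 79)
58^4 = (58^2)^2 ≡ 46^2 = 2116 ≡ 62 (mod 79)
58^8 = (58^4)^2 ≡ 62^2 = 3844 ≡ 52 (mod 79)
58^16 = (58^8)^2 ≡ 52^2 = 2704 ≡ 18 (mod 79)
58^18 = 58^16 · 58^2 ≡ 18 · 46 ≡ 38 (mod 79).

38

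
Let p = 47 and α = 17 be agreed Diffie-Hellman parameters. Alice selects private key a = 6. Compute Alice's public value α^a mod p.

Public value = 17^6 mod 47.
17^1 ≡ 17 (mod 47)
17^2 = (17^1)^2 ≡ 17^2 = 289 ≡ 7 (mod 47)
17^4 = (17^2)^2 ≡ 7^2 = 49 ≡ 2 (mod 47)
17^6 = 17^4 · 17^2 ≡ 2 · 7 ≡ 14 (mod 47).

14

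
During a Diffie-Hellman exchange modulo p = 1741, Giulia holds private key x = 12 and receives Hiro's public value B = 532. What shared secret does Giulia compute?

540

Shared key K = 532^12 mod 1741.
532^1 ≡ 532 (mod 1741)
532^2 = (532^1)^2 ≡ 532^2 = 283024 ≡ 982 (mod 1741)
532^4 = (532^2)^2 ≡ 982^2 = 964324 ≡ 1551 (mod 1741)
532^8 = (532^4)^2 ≡ 1551^2 = 2405601 ≡ 1280 (mod 1741)
532^12 = 532^8 · 532^4 ≡ 1280 · 1551 ≡ 540 (mod 1741).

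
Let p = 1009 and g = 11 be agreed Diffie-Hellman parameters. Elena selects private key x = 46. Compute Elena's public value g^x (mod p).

750

Public value = 11^46 (mod 1009).
11^1 ≡ 11 (mod 1009)
11^2 = (11^1)^2 ≡ 11^2 = 121 ≡ 121 (mod 1009)
11^4 = (11^2)^2 ≡ 121^2 = 14641 ≡ 515 (mod 1009)
11^8 = (11^4)^2 ≡ 515^2 = 265225 ≡ 867 (mod 1009)
11^16 = (11^8)^2 ≡ 867^2 = 751689 ≡ 993 (mod 1009)
11^32 = (11^16)^2 ≡ 993^2 = 986049 ≡ 256 (mod 1009)
11^46 = 11^32 · 11^8 · 11^4 · 11^2 ≡ 256 · 867 · 515 · 121 ≡ 750 (mod 1009).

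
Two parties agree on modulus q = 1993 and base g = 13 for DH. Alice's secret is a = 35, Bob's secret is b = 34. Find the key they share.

Bob sends B = g^b mod q = 13^34 mod 1993.
13^1 ≡ 13 (mod 1993)
13^2 = (13^1)^2 ≡ 13^2 = 169 ≡ 169 (mod 1993)
13^4 = (13^2)^2 ≡ 169^2 = 28561 ≡ 659 (mod 1993)
13^8 = (13^4)^2 ≡ 659^2 = 434281 ≡ 1800 (mod 1993)
13^16 = (13^8)^2 ≡ 1800^2 = 3240000 ≡ 1375 (mod 1993)
13^32 = (13^16)^2 ≡ 1375^2 = 1890625 ≡ 1261 (mod 1993)
13^34 = 13^32 · 13^2 ≡ 1261 · 169 ≡ 1851 (mod 1993).
So B = 1851. Alice then computes K = B^a mod q = 1851^35 mod 1993.
1851^1 ≡ 1851 (mod 1993)
1851^2 = (1851^1)^2 ≡ 1851^2 = 3426201 ≡ 234 (mod 1993)
1851^4 = (1851^2)^2 ≡ 234^2 = 54756 ≡ 945 (mod 1993)
1851^8 = (1851^4)^2 ≡ 945^2 = 893025 ≡ 161 (mod 1993)
1851^16 = (1851^8)^2 ≡ 161^2 = 25921 ≡ 12 (mod 1993)
1851^32 = (1851^16)^2 ≡ 12^2 = 144 ≡ 144 (mod 1993)
1851^35 = 1851^32 · 1851^2 · 1851^1 ≡ 144 · 234 · 1851 ≡ 361 (mod 1993).

361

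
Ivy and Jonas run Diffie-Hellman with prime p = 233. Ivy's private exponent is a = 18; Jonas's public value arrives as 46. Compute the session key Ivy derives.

126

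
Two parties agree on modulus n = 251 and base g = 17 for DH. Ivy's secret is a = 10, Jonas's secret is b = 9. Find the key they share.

64

Jonas sends B = g^b mod n = 17^9 mod 251.
17^1 ≡ 17 (mod 251)
17^2 = (17^1)^2 ≡ 17^2 = 289 ≡ 38 (mod 251)
17^4 = (17^2)^2 ≡ 38^2 = 1444 ≡ 189 (mod 251)
17^8 = (17^4)^2 ≡ 189^2 = 35721 ≡ 79 (mod 251)
17^9 = 17^8 · 17^1 ≡ 79 · 17 ≡ 88 (mod 251).
So B = 88. Ivy then computes K = B^a mod n = 88^10 mod 251.
88^1 ≡ 88 (mod 251)
88^2 = (88^1)^2 ≡ 88^2 = 7744 ≡ 214 (mod 251)
88^4 = (88^2)^2 ≡ 214^2 = 45796 ≡ 114 (mod 251)
88^8 = (88^4)^2 ≡ 114^2 = 12996 ≡ 195 (mod 251)
88^10 = 88^8 · 88^2 ≡ 195 · 214 ≡ 64 (mod 251).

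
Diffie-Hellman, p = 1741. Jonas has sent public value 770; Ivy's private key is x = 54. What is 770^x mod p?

1134

Shared key K = 770^54 mod 1741.
770^1 ≡ 770 (mod 1741)
770^2 = (770^1)^2 ≡ 770^2 = 592900 ≡ 960 (mod 1741)
770^4 = (770^2)^2 ≡ 960^2 = 921600 ≡ 611 (mod 1741)
770^8 = (770^4)^2 ≡ 611^2 = 373321 ≡ 747 (mod 1741)
770^16 = (770^8)^2 ≡ 747^2 = 558009 ≡ 889 (mod 1741)
770^32 = (770^16)^2 ≡ 889^2 = 790321 ≡ 1648 (mod 1741)
770^54 = 770^32 · 770^16 · 770^4 · 770^2 ≡ 1648 · 889 · 611 · 960 ≡ 1134 (mod 1741).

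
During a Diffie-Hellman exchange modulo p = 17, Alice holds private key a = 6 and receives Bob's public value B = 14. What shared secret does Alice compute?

15

Shared key K = 14^6 mod 17.
14^1 ≡ 14 (mod 17)
14^2 = (14^1)^2 ≡ 14^2 = 196 ≡ 9 (mod 17)
14^4 = (14^2)^2 ≡ 9^2 = 81 ≡ 13 (mod 17)
14^6 = 14^4 · 14^2 ≡ 13 · 9 ≡ 15 (mod 17).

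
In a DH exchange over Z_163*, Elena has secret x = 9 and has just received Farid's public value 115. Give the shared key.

Shared key K = 115^9 mod 163.
115^1 ≡ 115 (mod 163)
115^2 = (115^1)^2 ≡ 115^2 = 13225 ≡ 22 (mod 163)
115^4 = (115^2)^2 ≡ 22^2 = 484 ≡ 158 (mod 163)
115^8 = (115^4)^2 ≡ 158^2 = 24964 ≡ 25 (mod 163)
115^9 = 115^8 · 115^1 ≡ 25 · 115 ≡ 104 (mod 163).

104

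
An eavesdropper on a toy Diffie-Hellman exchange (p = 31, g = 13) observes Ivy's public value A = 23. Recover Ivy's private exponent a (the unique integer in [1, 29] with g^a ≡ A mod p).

Try successive powers of 13 modulo 31:
13^1 ≡ 13
13^2 ≡ 14
13^3 ≡ 27
13^4 ≡ 10
13^5 ≡ 6
13^6 ≡ 16
13^7 ≡ 22
13^8 ≡ 7
13^9 ≡ 29
13^10 ≡ 5
13^11 ≡ 3
13^12 ≡ 8
13^13 ≡ 11
13^14 ≡ 19
13^15 ≡ 30
13^16 ≡ 18
13^17 ≡ 17
13^18 ≡ 4
13^19 ≡ 21
13^20 ≡ 25
13^21 ≡ 15
13^22 ≡ 9
13^23 ≡ 24
13^24 ≡ 2
13^25 ≡ 26
13^26 ≡ 28
13^27 ≡ 23
Found: a = 27.

27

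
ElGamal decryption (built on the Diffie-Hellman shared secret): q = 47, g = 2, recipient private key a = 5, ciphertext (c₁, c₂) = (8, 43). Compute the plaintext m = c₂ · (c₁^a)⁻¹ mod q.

10

Shared mask s = c₁^a mod q = 8^5 mod 47.
8^1 ≡ 8 (mod 47)
8^2 = (8^1)^2 ≡ 8^2 = 64 ≡ 17 (mod 47)
8^4 = (8^2)^2 ≡ 17^2 = 289 ≡ 7 (mod 47)
8^5 = 8^4 · 8^1 ≡ 7 · 8 ≡ 9 (mod 47).
So s = 9; s⁻¹ ≡ 21 (mod 47).
m = c₂ · s⁻¹ mod 47 = 43 · 21 mod 47 = 10.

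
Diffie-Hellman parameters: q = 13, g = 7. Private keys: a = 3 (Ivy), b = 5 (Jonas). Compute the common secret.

Ivy sends A = g^a mod q = 7^3 mod 13.
7^1 ≡ 7 (mod 13)
7^2 = (7^1)^2 ≡ 7^2 = 49 ≡ 10 (mod 13)
7^3 = 7^2 · 7^1 ≡ 10 · 7 ≡ 5 (mod 13).
So A = 5. Jonas then computes K = A^b mod q = 5^5 mod 13.
5^1 ≡ 5 (mod 13)
5^2 = (5^1)^2 ≡ 5^2 = 25 ≡ 12 (mod 13)
5^4 = (5^2)^2 ≡ 12^2 = 144 ≡ 1 (mod 13)
5^5 = 5^4 · 5^1 ≡ 1 · 5 ≡ 5 (mod 13).

5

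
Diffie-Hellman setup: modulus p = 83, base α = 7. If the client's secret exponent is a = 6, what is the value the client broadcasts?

Public value = 7^{6} \pmod{83}.
7^1 ≡ 7 (mod 83)
7^2 = (7^1)^2 ≡ 7^2 = 49 ≡ 49 (mod 83)
7^4 = (7^2)^2 ≡ 49^2 = 2401 ≡ 77 (mod 83)
7^6 = 7^4 · 7^2 ≡ 77 · 49 ≡ 38 (mod 83).

38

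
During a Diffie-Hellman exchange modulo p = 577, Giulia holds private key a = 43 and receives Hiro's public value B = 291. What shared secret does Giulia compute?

Shared key K = 291^43 mod 577.
291^1 ≡ 291 (mod 577)
291^2 = (291^1)^2 ≡ 291^2 = 84681 ≡ 439 (mod 577)
291^4 = (291^2)^2 ≡ 439^2 = 192721 ≡ 3 (mod 577)
291^8 = (291^4)^2 ≡ 3^2 = 9 ≡ 9 (mod 577)
291^16 = (291^8)^2 ≡ 9^2 = 81 ≡ 81 (mod 577)
291^32 = (291^16)^2 ≡ 81^2 = 6561 ≡ 214 (mod 577)
291^43 = 291^32 · 291^8 · 291^2 · 291^1 ≡ 214 · 9 · 439 · 291 ≡ 234 (mod 577).

234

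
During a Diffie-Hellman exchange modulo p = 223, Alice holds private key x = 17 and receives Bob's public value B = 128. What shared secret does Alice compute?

33

Shared key K = 128^17 mod 223.
128^1 ≡ 128 (mod 223)
128^2 = (128^1)^2 ≡ 128^2 = 16384 ≡ 105 (mod 223)
128^4 = (128^2)^2 ≡ 105^2 = 11025 ≡ 98 (mod 223)
128^8 = (128^4)^2 ≡ 98^2 = 9604 ≡ 15 (mod 223)
128^16 = (128^8)^2 ≡ 15^2 = 225 ≡ 2 (mod 223)
128^17 = 128^16 · 128^1 ≡ 2 · 128 ≡ 33 (mod 223).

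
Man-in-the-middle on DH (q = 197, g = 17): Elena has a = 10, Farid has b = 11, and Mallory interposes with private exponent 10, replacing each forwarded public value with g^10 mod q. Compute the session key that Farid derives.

146

Farid receives Mallory's public value M = 17^10 mod 197 instead of the honest one.
17^1 ≡ 17 (mod 197)
17^2 = (17^1)^2 ≡ 17^2 = 289 ≡ 92 (mod 197)
17^4 = (17^2)^2 ≡ 92^2 = 8464 ≡ 190 (mod 197)
17^8 = (17^4)^2 ≡ 190^2 = 36100 ≡ 49 (mod 197)
17^10 = 17^8 · 17^2 ≡ 49 · 92 ≡ 174 (mod 197).
So M = 174. Farid computes K = M^11 mod 197.
174^1 ≡ 174 (mod 197)
174^2 = (174^1)^2 ≡ 174^2 = 30276 ≡ 135 (mod 197)
174^4 = (174^2)^2 ≡ 135^2 = 18225 ≡ 101 (mod 197)
174^8 = (174^4)^2 ≡ 101^2 = 10201 ≡ 154 (mod 197)
174^11 = 174^8 · 174^2 · 174^1 ≡ 154 · 135 · 174 ≡ 146 (mod 197).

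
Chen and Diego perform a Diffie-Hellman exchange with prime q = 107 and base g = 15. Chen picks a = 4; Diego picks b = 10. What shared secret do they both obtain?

Diego sends B = g^b mod q = 15^10 mod 107.
15^1 ≡ 15 (mod 107)
15^2 = (15^1)^2 ≡ 15^2 = 225 ≡ 11 (mod 107)
15^4 = (15^2)^2 ≡ 11^2 = 121 ≡ 14 (mod 107)
15^8 = (15^4)^2 ≡ 14^2 = 196 ≡ 89 (mod 107)
15^10 = 15^8 · 15^2 ≡ 89 · 11 ≡ 16 (mod 107).
So B = 16. Chen then computes K = B^a mod q = 16^4 mod 107.
16^1 ≡ 16 (mod 107)
16^2 = (16^1)^2 ≡ 16^2 = 256 ≡ 42 (mod 107)
16^4 = (16^2)^2 ≡ 42^2 = 1764 ≡ 52 (mod 107)

52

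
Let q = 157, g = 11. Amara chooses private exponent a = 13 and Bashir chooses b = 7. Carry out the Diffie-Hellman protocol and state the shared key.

Amara sends A = g^a mod q = 11^13 mod 157.
11^1 ≡ 11 (mod 157)
11^2 = (11^1)^2 ≡ 11^2 = 121 ≡ 121 (mod 157)
11^4 = (11^2)^2 ≡ 121^2 = 14641 ≡ 40 (mod 157)
11^8 = (11^4)^2 ≡ 40^2 = 1600 ≡ 30 (mod 157)
11^13 = 11^8 · 11^4 · 11^1 ≡ 30 · 40 · 11 ≡ 12 (mod 157).
So A = 12. Bashir then computes K = A^b mod q = 12^7 mod 157.
12^1 ≡ 12 (mod 157)
12^2 = (12^1)^2 ≡ 12^2 = 144 ≡ 144 (mod 157)
12^4 = (12^2)^2 ≡ 144^2 = 20736 ≡ 12 (mod 157)
12^7 = 12^4 · 12^2 · 12^1 ≡ 12 · 144 · 12 ≡ 12 (mod 157).

12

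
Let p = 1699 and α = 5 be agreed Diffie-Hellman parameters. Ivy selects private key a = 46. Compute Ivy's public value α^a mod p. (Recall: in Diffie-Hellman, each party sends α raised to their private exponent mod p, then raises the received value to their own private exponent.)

Public value = 5^46 mod 1699.
5^1 ≡ 5 (mod 1699)
5^2 = (5^1)^2 ≡ 5^2 = 25 ≡ 25 (mod 1699)
5^4 = (5^2)^2 ≡ 25^2 = 625 ≡ 625 (mod 1699)
5^8 = (5^4)^2 ≡ 625^2 = 390625 ≡ 1554 (mod 1699)
5^16 = (5^8)^2 ≡ 1554^2 = 2414916 ≡ 637 (mod 1699)
5^32 = (5^16)^2 ≡ 637^2 = 405769 ≡ 1407 (mod 1699)
5^46 = 5^32 · 5^8 · 5^4 · 5^2 ≡ 1407 · 1554 · 625 · 25 ≡ 783 (mod 1699).

783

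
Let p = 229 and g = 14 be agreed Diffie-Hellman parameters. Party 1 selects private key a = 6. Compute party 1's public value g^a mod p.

Public value = 14^6 mod 229.
14^1 ≡ 14 (mod 229)
14^2 = (14^1)^2 ≡ 14^2 = 196 ≡ 196 (mod 229)
14^4 = (14^2)^2 ≡ 196^2 = 38416 ≡ 173 (mod 229)
14^6 = 14^4 · 14^2 ≡ 173 · 196 ≡ 16 (mod 229).

16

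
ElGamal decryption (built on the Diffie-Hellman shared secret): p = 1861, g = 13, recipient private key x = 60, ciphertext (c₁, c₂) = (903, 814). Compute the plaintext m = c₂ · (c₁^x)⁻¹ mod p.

Shared mask s = c₁^x mod p = 903^60 mod 1861.
903^1 ≡ 903 (mod 1861)
903^2 = (903^1)^2 ≡ 903^2 = 815409 ≡ 291 (mod 1861)
903^4 = (903^2)^2 ≡ 291^2 = 84681 ≡ 936 (mod 1861)
903^8 = (903^4)^2 ≡ 936^2 = 876096 ≡ 1426 (mod 1861)
903^16 = (903^8)^2 ≡ 1426^2 = 2033476 ≡ 1264 (mod 1861)
903^32 = (903^16)^2 ≡ 1264^2 = 1597696 ≡ 958 (mod 1861)
903^60 = 903^32 · 903^16 · 903^8 · 903^4 ≡ 958 · 1264 · 1426 · 936 ≡ 1068 (mod 1861).
So s = 1068; s⁻¹ ≡ 291 (mod 1861).
m = c₂ · s⁻¹ mod 1861 = 814 · 291 mod 1861 = 527.

527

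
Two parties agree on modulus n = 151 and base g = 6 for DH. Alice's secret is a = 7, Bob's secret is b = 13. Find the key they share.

114

Bob sends B = g^b mod n = 6^13 mod 151.
6^1 ≡ 6 (mod 151)
6^2 = (6^1)^2 ≡ 6^2 = 36 ≡ 36 (mod 151)
6^4 = (6^2)^2 ≡ 36^2 = 1296 ≡ 88 (mod 151)
6^8 = (6^4)^2 ≡ 88^2 = 7744 ≡ 43 (mod 151)
6^13 = 6^8 · 6^4 · 6^1 ≡ 43 · 88 · 6 ≡ 54 (mod 151).
So B = 54. Alice then computes K = B^a mod n = 54^7 mod 151.
54^1 ≡ 54 (mod 151)
54^2 = (54^1)^2 ≡ 54^2 = 2916 ≡ 47 (mod 151)
54^4 = (54^2)^2 ≡ 47^2 = 2209 ≡ 95 (mod 151)
54^7 = 54^4 · 54^2 · 54^1 ≡ 95 · 47 · 54 ≡ 114 (mod 151).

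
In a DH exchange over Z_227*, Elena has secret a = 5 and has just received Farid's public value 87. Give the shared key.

171

Shared key K = 87^5 mod 227.
87^1 ≡ 87 (mod 227)
87^2 = (87^1)^2 ≡ 87^2 = 7569 ≡ 78 (mod 227)
87^4 = (87^2)^2 ≡ 78^2 = 6084 ≡ 182 (mod 227)
87^5 = 87^4 · 87^1 ≡ 182 · 87 ≡ 171 (mod 227).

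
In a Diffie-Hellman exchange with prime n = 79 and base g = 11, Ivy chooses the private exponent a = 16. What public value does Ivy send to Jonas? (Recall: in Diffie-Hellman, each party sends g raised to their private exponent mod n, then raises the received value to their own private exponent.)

40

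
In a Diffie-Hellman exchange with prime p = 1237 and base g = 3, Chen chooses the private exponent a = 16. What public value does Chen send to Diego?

358

Public value = 3^16 (mod 1237).
3^1 ≡ 3 (mod 1237)
3^2 = (3^1)^2 ≡ 3^2 = 9 ≡ 9 (mod 1237)
3^4 = (3^2)^2 ≡ 9^2 = 81 ≡ 81 (mod 1237)
3^8 = (3^4)^2 ≡ 81^2 = 6561 ≡ 376 (mod 1237)
3^16 = (3^8)^2 ≡ 376^2 = 141376 ≡ 358 (mod 1237)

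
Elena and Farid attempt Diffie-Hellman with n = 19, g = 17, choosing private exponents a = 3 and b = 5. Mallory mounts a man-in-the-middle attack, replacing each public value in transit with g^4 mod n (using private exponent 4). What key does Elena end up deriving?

11

Elena receives Mallory's public value M = 17^4 mod 19 instead of the honest one.
17^1 ≡ 17 (mod 19)
17^2 = (17^1)^2 ≡ 17^2 = 289 ≡ 4 (mod 19)
17^4 = (17^2)^2 ≡ 4^2 = 16 ≡ 16 (mod 19)
So M = 16. Elena computes K = M^3 mod 19.
16^1 ≡ 16 (mod 19)
16^2 = (16^1)^2 ≡ 16^2 = 256 ≡ 9 (mod 19)
16^3 = 16^2 · 16^1 ≡ 9 · 16 ≡ 11 (mod 19).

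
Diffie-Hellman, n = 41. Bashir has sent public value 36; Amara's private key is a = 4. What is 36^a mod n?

Shared key K = 36^4 mod 41.
36^1 ≡ 36 (mod 41)
36^2 = (36^1)^2 ≡ 36^2 = 1296 ≡ 25 (mod 41)
36^4 = (36^2)^2 ≡ 25^2 = 625 ≡ 10 (mod 41)

10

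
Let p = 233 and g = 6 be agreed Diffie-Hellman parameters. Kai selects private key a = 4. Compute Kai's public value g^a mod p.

Public value = 6^4 mod 233.
6^1 ≡ 6 (mod 233)
6^2 = (6^1)^2 ≡ 6^2 = 36 ≡ 36 (mod 233)
6^4 = (6^2)^2 ≡ 36^2 = 1296 ≡ 131 (mod 233)

131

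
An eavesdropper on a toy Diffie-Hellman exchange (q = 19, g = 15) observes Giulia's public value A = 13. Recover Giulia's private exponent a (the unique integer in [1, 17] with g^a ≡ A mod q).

Try successive powers of 15 modulo 19:
15^1 ≡ 15
15^2 ≡ 16
15^3 ≡ 12
15^4 ≡ 9
15^5 ≡ 2
15^6 ≡ 11
15^7 ≡ 13
Found: a = 7.

7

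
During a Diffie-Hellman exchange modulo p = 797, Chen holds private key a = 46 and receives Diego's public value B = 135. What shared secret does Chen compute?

Shared key K = 135^46 mod 797.
135^1 ≡ 135 (mod 797)
135^2 = (135^1)^2 ≡ 135^2 = 18225 ≡ 691 (mod 797)
135^4 = (135^2)^2 ≡ 691^2 = 477481 ≡ 78 (mod 797)
135^8 = (135^4)^2 ≡ 78^2 = 6084 ≡ 505 (mod 797)
135^16 = (135^8)^2 ≡ 505^2 = 255025 ≡ 782 (mod 797)
135^32 = (135^16)^2 ≡ 782^2 = 611524 ≡ 225 (mod 797)
135^46 = 135^32 · 135^8 · 135^4 · 135^2 ≡ 225 · 505 · 78 · 691 ≡ 295 (mod 797).

295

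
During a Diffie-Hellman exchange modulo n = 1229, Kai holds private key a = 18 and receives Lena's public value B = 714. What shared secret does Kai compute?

306

Shared key K = 714^18 mod 1229.
714^1 ≡ 714 (mod 1229)
714^2 = (714^1)^2 ≡ 714^2 = 509796 ≡ 990 (mod 1229)
714^4 = (714^2)^2 ≡ 990^2 = 980100 ≡ 587 (mod 1229)
714^8 = (714^4)^2 ≡ 587^2 = 344569 ≡ 449 (mod 1229)
714^16 = (714^8)^2 ≡ 449^2 = 201601 ≡ 45 (mod 1229)
714^18 = 714^16 · 714^2 ≡ 45 · 990 ≡ 306 (mod 1229).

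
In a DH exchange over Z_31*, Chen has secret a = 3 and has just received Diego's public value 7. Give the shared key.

2

Shared key K = 7^3 mod 31.
7^1 ≡ 7 (mod 31)
7^2 = (7^1)^2 ≡ 7^2 = 49 ≡ 18 (mod 31)
7^3 = 7^2 · 7^1 ≡ 18 · 7 ≡ 2 (mod 31).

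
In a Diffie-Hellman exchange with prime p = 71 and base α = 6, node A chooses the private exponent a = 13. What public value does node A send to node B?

60

Public value = 6^13 mod 71.
6^1 ≡ 6 (mod 71)
6^2 = (6^1)^2 ≡ 6^2 = 36 ≡ 36 (mod 71)
6^4 = (6^2)^2 ≡ 36^2 = 1296 ≡ 18 (mod 71)
6^8 = (6^4)^2 ≡ 18^2 = 324 ≡ 40 (mod 71)
6^13 = 6^8 · 6^4 · 6^1 ≡ 40 · 18 · 6 ≡ 60 (mod 71).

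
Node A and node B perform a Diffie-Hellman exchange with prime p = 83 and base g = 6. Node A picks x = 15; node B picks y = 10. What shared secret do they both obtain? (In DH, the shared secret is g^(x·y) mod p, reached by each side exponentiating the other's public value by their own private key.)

75

Node A sends A = g^x mod p = 6^15 mod 83.
6^1 ≡ 6 (mod 83)
6^2 = (6^1)^2 ≡ 6^2 = 36 ≡ 36 (mod 83)
6^4 = (6^2)^2 ≡ 36^2 = 1296 ≡ 51 (mod 83)
6^8 = (6^4)^2 ≡ 51^2 = 2601 ≡ 28 (mod 83)
6^15 = 6^8 · 6^4 · 6^2 · 6^1 ≡ 28 · 51 · 36 · 6 ≡ 20 (mod 83).
So A = 20. Node B then computes K = A^y mod p = 20^10 mod 83.
20^1 ≡ 20 (mod 83)
20^2 = (20^1)^2 ≡ 20^2 = 400 ≡ 68 (mod 83)
20^4 = (20^2)^2 ≡ 68^2 = 4624 ≡ 59 (mod 83)
20^8 = (20^4)^2 ≡ 59^2 = 3481 ≡ 78 (mod 83)
20^10 = 20^8 · 20^2 ≡ 78 · 68 ≡ 75 (mod 83).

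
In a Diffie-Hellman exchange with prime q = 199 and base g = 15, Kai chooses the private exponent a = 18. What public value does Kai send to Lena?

61

Public value = 15^18 (mod 199).
15^1 ≡ 15 (mod 199)
15^2 = (15^1)^2 ≡ 15^2 = 225 ≡ 26 (mod 199)
15^4 = (15^2)^2 ≡ 26^2 = 676 ≡ 79 (mod 199)
15^8 = (15^4)^2 ≡ 79^2 = 6241 ≡ 72 (mod 199)
15^16 = (15^8)^2 ≡ 72^2 = 5184 ≡ 10 (mod 199)
15^18 = 15^16 · 15^2 ≡ 10 · 26 ≡ 61 (mod 199).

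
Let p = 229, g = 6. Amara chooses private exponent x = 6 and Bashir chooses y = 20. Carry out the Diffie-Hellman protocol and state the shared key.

60

Bashir sends B = g^y mod p = 6^20 mod 229.
6^1 ≡ 6 (mod 229)
6^2 = (6^1)^2 ≡ 6^2 = 36 ≡ 36 (mod 229)
6^4 = (6^2)^2 ≡ 36^2 = 1296 ≡ 151 (mod 229)
6^8 = (6^4)^2 ≡ 151^2 = 22801 ≡ 130 (mod 229)
6^16 = (6^8)^2 ≡ 130^2 = 16900 ≡ 183 (mod 229)
6^20 = 6^16 · 6^4 ≡ 183 · 151 ≡ 153 (mod 229).
So B = 153. Amara then computes K = B^x mod p = 153^6 mod 229.
153^1 ≡ 153 (mod 229)
153^2 = (153^1)^2 ≡ 153^2 = 23409 ≡ 51 (mod 229)
153^4 = (153^2)^2 ≡ 51^2 = 2601 ≡ 82 (mod 229)
153^6 = 153^4 · 153^2 ≡ 82 · 51 ≡ 60 (mod 229).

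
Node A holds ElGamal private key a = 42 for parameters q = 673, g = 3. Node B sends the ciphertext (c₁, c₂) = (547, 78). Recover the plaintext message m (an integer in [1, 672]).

187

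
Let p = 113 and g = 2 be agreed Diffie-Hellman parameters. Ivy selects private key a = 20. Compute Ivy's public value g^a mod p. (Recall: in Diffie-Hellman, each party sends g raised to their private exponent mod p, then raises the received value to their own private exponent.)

49

Public value = 2^20 mod 113.
2^1 ≡ 2 (mod 113)
2^2 = (2^1)^2 ≡ 2^2 = 4 ≡ 4 (mod 113)
2^4 = (2^2)^2 ≡ 4^2 = 16 ≡ 16 (mod 113)
2^8 = (2^4)^2 ≡ 16^2 = 256 ≡ 30 (mod 113)
2^16 = (2^8)^2 ≡ 30^2 = 900 ≡ 109 (mod 113)
2^20 = 2^16 · 2^4 ≡ 109 · 16 ≡ 49 (mod 113).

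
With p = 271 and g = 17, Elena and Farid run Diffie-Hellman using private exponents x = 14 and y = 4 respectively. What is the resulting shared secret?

Elena sends A = g^x mod p = 17^14 mod 271.
17^1 ≡ 17 (mod 271)
17^2 = (17^1)^2 ≡ 17^2 = 289 ≡ 18 (mod 271)
17^4 = (17^2)^2 ≡ 18^2 = 324 ≡ 53 (mod 271)
17^8 = (17^4)^2 ≡ 53^2 = 2809 ≡ 99 (mod 271)
17^14 = 17^8 · 17^4 · 17^2 ≡ 99 · 53 · 18 ≡ 138 (mod 271).
So A = 138. Farid then computes K = A^y mod p = 138^4 mod 271.
138^1 ≡ 138 (mod 271)
138^2 = (138^1)^2 ≡ 138^2 = 19044 ≡ 74 (mod 271)
138^4 = (138^2)^2 ≡ 74^2 = 5476 ≡ 56 (mod 271)

56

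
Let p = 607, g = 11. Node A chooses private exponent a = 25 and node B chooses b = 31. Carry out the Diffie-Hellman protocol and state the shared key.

Node A sends A = g^a mod p = 11^25 mod 607.
11^1 ≡ 11 (mod 607)
11^2 = (11^1)^2 ≡ 11^2 = 121 ≡ 121 (mod 607)
11^4 = (11^2)^2 ≡ 121^2 = 14641 ≡ 73 (mod 607)
11^8 = (11^4)^2 ≡ 73^2 = 5329 ≡ 473 (mod 607)
11^16 = (11^8)^2 ≡ 473^2 = 223729 ≡ 353 (mod 607)
11^25 = 11^16 · 11^8 · 11^1 ≡ 353 · 473 · 11 ≡ 484 (mod 607).
So A = 484. Node B then computes K = A^b mod p = 484^31 mod 607.
484^1 ≡ 484 (mod 607)
484^2 = (484^1)^2 ≡ 484^2 = 234256 ≡ 561 (mod 607)
484^4 = (484^2)^2 ≡ 561^2 = 314721 ≡ 295 (mod 607)
484^8 = (484^4)^2 ≡ 295^2 = 87025 ≡ 224 (mod 607)
484^16 = (484^8)^2 ≡ 224^2 = 50176 ≡ 402 (mod 607)
484^31 = 484^16 · 484^8 · 484^4 · 484^2 · 484^1 ≡ 402 · 224 · 295 · 561 · 484 ≡ 63 (mod 607).

63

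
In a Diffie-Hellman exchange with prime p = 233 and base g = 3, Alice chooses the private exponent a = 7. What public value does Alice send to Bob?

Public value = 3^7 mod 233.
3^1 ≡ 3 (mod 233)
3^2 = (3^1)^2 ≡ 3^2 = 9 ≡ 9 (mod 233)
3^4 = (3^2)^2 ≡ 9^2 = 81 ≡ 81 (mod 233)
3^7 = 3^4 · 3^2 · 3^1 ≡ 81 · 9 · 3 ≡ 90 (mod 233).

90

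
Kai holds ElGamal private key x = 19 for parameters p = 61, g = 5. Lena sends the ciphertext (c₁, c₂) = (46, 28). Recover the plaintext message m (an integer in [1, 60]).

Shared mask s = c₁^x mod p = 46^19 mod 61.
46^1 ≡ 46 (mod 61)
46^2 = (46^1)^2 ≡ 46^2 = 2116 ≡ 42 (mod 61)
46^4 = (46^2)^2 ≡ 42^2 = 1764 ≡ 56 (mod 61)
46^8 = (46^4)^2 ≡ 56^2 = 3136 ≡ 25 (mod 61)
46^16 = (46^8)^2 ≡ 25^2 = 625 ≡ 15 (mod 61)
46^19 = 46^16 · 46^2 · 46^1 ≡ 15 · 42 · 46 ≡ 5 (mod 61).
So s = 5; s⁻¹ ≡ 49 (mod 61).
m = c₂ · s⁻¹ mod 61 = 28 · 49 mod 61 = 30.

30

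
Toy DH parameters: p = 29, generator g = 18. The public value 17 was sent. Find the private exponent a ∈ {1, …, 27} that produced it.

7

Try successive powers of 18 modulo 29:
18^1 ≡ 18
18^2 ≡ 5
18^3 ≡ 3
18^4 ≡ 25
18^5 ≡ 15
18^6 ≡ 9
18^7 ≡ 17
Found: a = 7.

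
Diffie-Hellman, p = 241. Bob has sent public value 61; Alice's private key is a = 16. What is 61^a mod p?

98

Shared key K = 61^16 mod 241.
61^1 ≡ 61 (mod 241)
61^2 = (61^1)^2 ≡ 61^2 = 3721 ≡ 106 (mod 241)
61^4 = (61^2)^2 ≡ 106^2 = 11236 ≡ 150 (mod 241)
61^8 = (61^4)^2 ≡ 150^2 = 22500 ≡ 87 (mod 241)
61^16 = (61^8)^2 ≡ 87^2 = 7569 ≡ 98 (mod 241)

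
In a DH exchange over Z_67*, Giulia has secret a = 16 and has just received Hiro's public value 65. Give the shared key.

10

Shared key K = 65^16 mod 67.
65^1 ≡ 65 (mod 67)
65^2 = (65^1)^2 ≡ 65^2 = 4225 ≡ 4 (mod 67)
65^4 = (65^2)^2 ≡ 4^2 = 16 ≡ 16 (mod 67)
65^8 = (65^4)^2 ≡ 16^2 = 256 ≡ 55 (mod 67)
65^16 = (65^8)^2 ≡ 55^2 = 3025 ≡ 10 (mod 67)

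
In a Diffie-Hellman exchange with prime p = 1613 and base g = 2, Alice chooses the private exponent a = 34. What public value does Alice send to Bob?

1357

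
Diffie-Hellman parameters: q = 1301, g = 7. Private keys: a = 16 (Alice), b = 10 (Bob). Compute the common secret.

790

Bob sends B = g^b mod q = 7^10 mod 1301.
7^1 ≡ 7 (mod 1301)
7^2 = (7^1)^2 ≡ 7^2 = 49 ≡ 49 (mod 1301)
7^4 = (7^2)^2 ≡ 49^2 = 2401 ≡ 1100 (mod 1301)
7^8 = (7^4)^2 ≡ 1100^2 = 1210000 ≡ 70 (mod 1301)
7^10 = 7^8 · 7^2 ≡ 70 · 49 ≡ 828 (mod 1301).
So B = 828. Alice then computes K = B^a mod q = 828^16 mod 1301.
828^1 ≡ 828 (mod 1301)
828^2 = (828^1)^2 ≡ 828^2 = 685584 ≡ 1258 (mod 1301)
828^4 = (828^2)^2 ≡ 1258^2 = 1582564 ≡ 548 (mod 1301)
828^8 = (828^4)^2 ≡ 548^2 = 300304 ≡ 1074 (mod 1301)
828^16 = (828^8)^2 ≡ 1074^2 = 1153476 ≡ 790 (mod 1301)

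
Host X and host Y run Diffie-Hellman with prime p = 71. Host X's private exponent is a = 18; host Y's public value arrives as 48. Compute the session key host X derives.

Shared key K = 48^18 mod 71.
48^1 ≡ 48 (mod 71)
48^2 = (48^1)^2 ≡ 48^2 = 2304 ≡ 32 (mod 71)
48^4 = (48^2)^2 ≡ 32^2 = 1024 ≡ 30 (mod 71)
48^8 = (48^4)^2 ≡ 30^2 = 900 ≡ 48 (mod 71)
48^16 = (48^8)^2 ≡ 48^2 = 2304 ≡ 32 (mod 71)
48^18 = 48^16 · 48^2 ≡ 32 · 32 ≡ 30 (mod 71).

30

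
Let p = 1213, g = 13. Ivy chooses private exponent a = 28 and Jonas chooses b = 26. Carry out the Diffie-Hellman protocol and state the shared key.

Ivy sends A = g^a mod p = 13^28 mod 1213.
13^1 ≡ 13 (mod 1213)
13^2 = (13^1)^2 ≡ 13^2 = 169 ≡ 169 (mod 1213)
13^4 = (13^2)^2 ≡ 169^2 = 28561 ≡ 662 (mod 1213)
13^8 = (13^4)^2 ≡ 662^2 = 438244 ≡ 351 (mod 1213)
13^16 = (13^8)^2 ≡ 351^2 = 123201 ≡ 688 (mod 1213)
13^28 = 13^16 · 13^8 · 13^4 ≡ 688 · 351 · 662 ≡ 147 (mod 1213).
So A = 147. Jonas then computes K = A^b mod p = 147^26 mod 1213.
147^1 ≡ 147 (mod 1213)
147^2 = (147^1)^2 ≡ 147^2 = 21609 ≡ 988 (mod 1213)
147^4 = (147^2)^2 ≡ 988^2 = 976144 ≡ 892 (mod 1213)
147^8 = (147^4)^2 ≡ 892^2 = 795664 ≡ 1149 (mod 1213)
147^16 = (147^8)^2 ≡ 1149^2 = 1320201 ≡ 457 (mod 1213)
147^26 = 147^16 · 147^8 · 147^2 ≡ 457 · 1149 · 988 ≡ 275 (mod 1213).

275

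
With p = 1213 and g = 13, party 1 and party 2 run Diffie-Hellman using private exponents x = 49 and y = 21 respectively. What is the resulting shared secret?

Party 1 sends A = g^x mod p = 13^49 mod 1213.
13^1 ≡ 13 (mod 1213)
13^2 = (13^1)^2 ≡ 13^2 = 169 ≡ 169 (mod 1213)
13^4 = (13^2)^2 ≡ 169^2 = 28561 ≡ 662 (mod 1213)
13^8 = (13^4)^2 ≡ 662^2 = 438244 ≡ 351 (mod 1213)
13^16 = (13^8)^2 ≡ 351^2 = 123201 ≡ 688 (mod 1213)
13^32 = (13^16)^2 ≡ 688^2 = 473344 ≡ 274 (mod 1213)
13^49 = 13^32 · 13^16 · 13^1 ≡ 274 · 688 · 13 ≡ 396 (mod 1213).
So A = 396. Party 2 then computes K = A^y mod p = 396^21 mod 1213.
396^1 ≡ 396 (mod 1213)
396^2 = (396^1)^2 ≡ 396^2 = 156816 ≡ 339 (mod 1213)
396^4 = (396^2)^2 ≡ 339^2 = 114921 ≡ 899 (mod 1213)
396^8 = (396^4)^2 ≡ 899^2 = 808201 ≡ 343 (mod 1213)
396^16 = (396^8)^2 ≡ 343^2 = 117649 ≡ 1201 (mod 1213)
396^21 = 396^16 · 396^4 · 396^1 ≡ 1201 · 899 · 396 ≡ 138 (mod 1213).

138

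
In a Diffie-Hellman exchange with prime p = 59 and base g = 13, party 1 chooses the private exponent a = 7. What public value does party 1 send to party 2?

11

Public value = 13^7 (mod 59).
13^1 ≡ 13 (mod 59)
13^2 = (13^1)^2 ≡ 13^2 = 169 ≡ 51 (mod 59)
13^4 = (13^2)^2 ≡ 51^2 = 2601 ≡ 5 (mod 59)
13^7 = 13^4 · 13^2 · 13^1 ≡ 5 · 51 · 13 ≡ 11 (mod 59).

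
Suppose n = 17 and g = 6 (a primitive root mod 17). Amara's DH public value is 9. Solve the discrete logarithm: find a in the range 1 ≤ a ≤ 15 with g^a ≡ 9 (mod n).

14

Try successive powers of 6 modulo 17:
6^1 ≡ 6
6^2 ≡ 2
6^3 ≡ 12
6^4 ≡ 4
6^5 ≡ 7
6^6 ≡ 8
6^7 ≡ 14
6^8 ≡ 16
6^9 ≡ 11
6^10 ≡ 15
6^11 ≡ 5
6^12 ≡ 13
6^13 ≡ 10
6^14 ≡ 9
Found: a = 14.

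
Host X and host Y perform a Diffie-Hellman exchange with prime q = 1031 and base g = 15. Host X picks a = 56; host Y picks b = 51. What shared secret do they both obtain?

Host Y sends B = g^b mod q = 15^51 mod 1031.
15^1 ≡ 15 (mod 1031)
15^2 = (15^1)^2 ≡ 15^2 = 225 ≡ 225 (mod 1031)
15^4 = (15^2)^2 ≡ 225^2 = 50625 ≡ 106 (mod 1031)
15^8 = (15^4)^2 ≡ 106^2 = 11236 ≡ 926 (mod 1031)
15^16 = (15^8)^2 ≡ 926^2 = 857476 ≡ 715 (mod 1031)
15^32 = (15^16)^2 ≡ 715^2 = 511225 ≡ 880 (mod 1031)
15^51 = 15^32 · 15^16 · 15^2 · 15^1 ≡ 880 · 715 · 225 · 15 ≡ 331 (mod 1031).
So B = 331. Host X then computes K = B^a mod q = 331^56 mod 1031.
331^1 ≡ 331 (mod 1031)
331^2 = (331^1)^2 ≡ 331^2 = 109561 ≡ 275 (mod 1031)
331^4 = (331^2)^2 ≡ 275^2 = 75625 ≡ 362 (mod 1031)
331^8 = (331^4)^2 ≡ 362^2 = 131044 ≡ 107 (mod 1031)
331^16 = (331^8)^2 ≡ 107^2 = 11449 ≡ 108 (mod 1031)
331^32 = (331^16)^2 ≡ 108^2 = 11664 ≡ 323 (mod 1031)
331^56 = 331^32 · 331^16 · 331^8 ≡ 323 · 108 · 107 ≡ 368 (mod 1031).

368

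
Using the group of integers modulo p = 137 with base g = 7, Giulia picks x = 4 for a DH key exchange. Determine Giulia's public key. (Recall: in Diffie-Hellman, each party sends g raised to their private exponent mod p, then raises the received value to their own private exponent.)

72

Public value = 7^4 (mod 137).
7^1 ≡ 7 (mod 137)
7^2 = (7^1)^2 ≡ 7^2 = 49 ≡ 49 (mod 137)
7^4 = (7^2)^2 ≡ 49^2 = 2401 ≡ 72 (mod 137)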